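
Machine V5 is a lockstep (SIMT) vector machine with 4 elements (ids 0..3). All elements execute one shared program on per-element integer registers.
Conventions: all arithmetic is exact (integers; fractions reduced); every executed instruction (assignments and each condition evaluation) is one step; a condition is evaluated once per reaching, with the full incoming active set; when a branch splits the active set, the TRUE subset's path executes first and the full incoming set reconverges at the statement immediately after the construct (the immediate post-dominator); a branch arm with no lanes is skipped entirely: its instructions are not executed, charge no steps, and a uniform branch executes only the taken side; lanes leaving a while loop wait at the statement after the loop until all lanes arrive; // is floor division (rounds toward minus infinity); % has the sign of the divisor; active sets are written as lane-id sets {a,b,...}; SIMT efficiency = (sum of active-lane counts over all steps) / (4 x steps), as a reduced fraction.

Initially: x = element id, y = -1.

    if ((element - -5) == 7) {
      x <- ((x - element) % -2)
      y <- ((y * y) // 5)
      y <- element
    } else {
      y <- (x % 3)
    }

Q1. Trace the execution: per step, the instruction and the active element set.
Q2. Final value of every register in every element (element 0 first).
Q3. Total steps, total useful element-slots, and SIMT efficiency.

step 0: eval ((element - -5) == 7)   {0,1,2,3}
step 1: x <- ((x - element) % -2)    {2}
step 2: y <- ((y * y) // 5)          {2}
step 3: y <- element                 {2}
step 4: y <- (x % 3)                 {0,1,3}

Answer: 5 steps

x: 0,1,0,3
y: 0,1,2,0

steps = 5; useful = 10; efficiency = 10/20 = 1/2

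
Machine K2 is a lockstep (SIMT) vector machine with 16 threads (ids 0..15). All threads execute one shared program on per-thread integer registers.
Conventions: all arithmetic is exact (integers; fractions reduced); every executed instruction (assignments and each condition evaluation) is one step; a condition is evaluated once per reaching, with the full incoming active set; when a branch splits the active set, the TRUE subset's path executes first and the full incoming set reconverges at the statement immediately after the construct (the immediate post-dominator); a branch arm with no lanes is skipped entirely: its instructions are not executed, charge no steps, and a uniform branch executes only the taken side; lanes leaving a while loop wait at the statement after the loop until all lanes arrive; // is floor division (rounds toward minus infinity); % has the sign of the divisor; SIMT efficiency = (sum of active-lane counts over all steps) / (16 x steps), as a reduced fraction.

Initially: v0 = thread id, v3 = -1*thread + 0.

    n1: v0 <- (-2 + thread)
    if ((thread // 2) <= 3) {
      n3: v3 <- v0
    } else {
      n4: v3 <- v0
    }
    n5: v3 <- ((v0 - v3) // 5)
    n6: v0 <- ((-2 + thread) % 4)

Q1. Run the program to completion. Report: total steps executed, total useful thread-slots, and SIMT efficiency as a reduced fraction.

Answer: 6 steps, 80 useful, 5/6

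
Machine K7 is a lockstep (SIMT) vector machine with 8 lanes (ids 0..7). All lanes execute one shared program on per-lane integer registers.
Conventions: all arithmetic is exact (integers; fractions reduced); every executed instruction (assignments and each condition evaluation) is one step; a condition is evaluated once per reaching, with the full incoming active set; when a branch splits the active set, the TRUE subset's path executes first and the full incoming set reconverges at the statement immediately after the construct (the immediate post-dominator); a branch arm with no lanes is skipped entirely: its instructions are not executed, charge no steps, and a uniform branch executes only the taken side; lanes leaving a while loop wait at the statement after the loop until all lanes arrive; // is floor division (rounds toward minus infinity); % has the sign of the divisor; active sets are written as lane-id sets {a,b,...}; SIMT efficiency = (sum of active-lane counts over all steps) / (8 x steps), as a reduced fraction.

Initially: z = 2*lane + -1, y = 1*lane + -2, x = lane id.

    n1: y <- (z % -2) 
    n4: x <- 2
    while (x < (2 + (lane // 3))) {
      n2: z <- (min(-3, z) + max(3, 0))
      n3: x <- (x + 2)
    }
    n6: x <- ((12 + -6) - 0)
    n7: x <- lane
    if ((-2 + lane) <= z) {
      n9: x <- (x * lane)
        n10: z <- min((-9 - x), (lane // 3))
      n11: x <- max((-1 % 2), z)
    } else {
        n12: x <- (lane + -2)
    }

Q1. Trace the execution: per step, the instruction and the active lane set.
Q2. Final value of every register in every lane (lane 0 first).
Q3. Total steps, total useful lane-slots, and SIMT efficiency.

step 0: y <- (z % -2)                {0,1,2,3,4,5,6,7}
step 1: x <- 2                       {0,1,2,3,4,5,6,7}
step 2: eval (x < (2 + (lane // 3))) {0,1,2,3,4,5,6,7}
step 3: z <- (min(-3, z) + max(3, 0)) {3,4,5,6,7}
step 4: x <- (x + 2)                 {3,4,5,6,7}
step 5: eval (x < (2 + (lane // 3))) {3,4,5,6,7}
step 6: x <- ((12 + -6) - 0)         {0,1,2,3,4,5,6,7}
step 7: x <- lane                    {0,1,2,3,4,5,6,7}
step 8: eval ((-2 + lane) <= z)      {0,1,2,3,4,5,6,7}
step 9: x <- (x * lane)              {0,1,2}
step 10: z <- min((-9 - x), (lane // 3)) {0,1,2}
step 11: x <- max((-1 % 2), z)        {0,1,2}
step 12: x <- (lane + -2)             {3,4,5,6,7}

Answer: 13 steps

z: -9,-10,-13,0,0,0,0,0
y: -1,-1,-1,-1,-1,-1,-1,-1
x: 1,1,1,1,2,3,4,5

steps = 13; useful = 77; efficiency = 77/104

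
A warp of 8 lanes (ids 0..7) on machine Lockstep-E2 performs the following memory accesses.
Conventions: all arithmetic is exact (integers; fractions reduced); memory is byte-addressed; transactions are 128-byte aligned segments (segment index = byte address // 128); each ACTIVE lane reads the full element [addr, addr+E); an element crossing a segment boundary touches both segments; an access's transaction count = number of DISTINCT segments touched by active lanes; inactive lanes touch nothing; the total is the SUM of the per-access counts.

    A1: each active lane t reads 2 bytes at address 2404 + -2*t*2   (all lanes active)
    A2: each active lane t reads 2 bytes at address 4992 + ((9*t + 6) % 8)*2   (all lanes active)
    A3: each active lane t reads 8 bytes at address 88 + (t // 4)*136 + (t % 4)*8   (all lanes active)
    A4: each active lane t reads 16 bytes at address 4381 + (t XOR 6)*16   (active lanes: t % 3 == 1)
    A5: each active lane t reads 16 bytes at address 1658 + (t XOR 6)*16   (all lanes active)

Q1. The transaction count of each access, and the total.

A1: 1 transaction
A2: 1 transaction
A3: 2 transactions
A4: 2 transactions
A5: 2 transactions

Answer: 1,1,2,2,2; total 8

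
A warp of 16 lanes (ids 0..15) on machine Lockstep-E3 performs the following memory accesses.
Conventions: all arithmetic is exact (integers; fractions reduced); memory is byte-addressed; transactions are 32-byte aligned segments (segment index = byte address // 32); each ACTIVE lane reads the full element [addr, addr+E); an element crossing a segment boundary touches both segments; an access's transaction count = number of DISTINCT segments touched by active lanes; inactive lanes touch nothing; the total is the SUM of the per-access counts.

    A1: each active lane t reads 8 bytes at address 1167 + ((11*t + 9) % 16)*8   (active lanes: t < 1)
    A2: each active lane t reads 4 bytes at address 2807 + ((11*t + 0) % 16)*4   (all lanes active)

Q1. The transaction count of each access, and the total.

A1: 1 transaction
A2: 3 transactions

Answer: 1,3; total 4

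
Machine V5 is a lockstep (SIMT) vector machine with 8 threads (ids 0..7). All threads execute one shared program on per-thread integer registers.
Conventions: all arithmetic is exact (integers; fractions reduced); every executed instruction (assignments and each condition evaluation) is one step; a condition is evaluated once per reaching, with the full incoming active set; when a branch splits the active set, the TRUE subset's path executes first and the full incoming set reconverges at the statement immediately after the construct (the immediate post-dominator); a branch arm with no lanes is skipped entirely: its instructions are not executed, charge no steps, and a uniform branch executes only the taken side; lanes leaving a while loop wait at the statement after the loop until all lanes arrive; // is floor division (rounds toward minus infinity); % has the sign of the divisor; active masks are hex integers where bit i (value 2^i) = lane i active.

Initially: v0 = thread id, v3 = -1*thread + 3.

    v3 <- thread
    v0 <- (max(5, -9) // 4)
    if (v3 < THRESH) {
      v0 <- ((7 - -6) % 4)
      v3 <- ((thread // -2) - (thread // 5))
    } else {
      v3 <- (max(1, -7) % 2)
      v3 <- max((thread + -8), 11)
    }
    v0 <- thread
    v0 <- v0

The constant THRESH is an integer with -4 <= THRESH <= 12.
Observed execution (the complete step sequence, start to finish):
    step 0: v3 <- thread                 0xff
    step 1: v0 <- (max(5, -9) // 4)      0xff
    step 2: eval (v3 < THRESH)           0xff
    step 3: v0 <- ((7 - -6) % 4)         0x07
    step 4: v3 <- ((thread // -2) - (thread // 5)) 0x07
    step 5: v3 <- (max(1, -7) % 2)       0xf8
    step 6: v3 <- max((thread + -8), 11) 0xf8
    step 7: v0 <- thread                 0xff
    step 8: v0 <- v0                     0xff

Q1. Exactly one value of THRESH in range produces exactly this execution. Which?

Answer: THRESH = 3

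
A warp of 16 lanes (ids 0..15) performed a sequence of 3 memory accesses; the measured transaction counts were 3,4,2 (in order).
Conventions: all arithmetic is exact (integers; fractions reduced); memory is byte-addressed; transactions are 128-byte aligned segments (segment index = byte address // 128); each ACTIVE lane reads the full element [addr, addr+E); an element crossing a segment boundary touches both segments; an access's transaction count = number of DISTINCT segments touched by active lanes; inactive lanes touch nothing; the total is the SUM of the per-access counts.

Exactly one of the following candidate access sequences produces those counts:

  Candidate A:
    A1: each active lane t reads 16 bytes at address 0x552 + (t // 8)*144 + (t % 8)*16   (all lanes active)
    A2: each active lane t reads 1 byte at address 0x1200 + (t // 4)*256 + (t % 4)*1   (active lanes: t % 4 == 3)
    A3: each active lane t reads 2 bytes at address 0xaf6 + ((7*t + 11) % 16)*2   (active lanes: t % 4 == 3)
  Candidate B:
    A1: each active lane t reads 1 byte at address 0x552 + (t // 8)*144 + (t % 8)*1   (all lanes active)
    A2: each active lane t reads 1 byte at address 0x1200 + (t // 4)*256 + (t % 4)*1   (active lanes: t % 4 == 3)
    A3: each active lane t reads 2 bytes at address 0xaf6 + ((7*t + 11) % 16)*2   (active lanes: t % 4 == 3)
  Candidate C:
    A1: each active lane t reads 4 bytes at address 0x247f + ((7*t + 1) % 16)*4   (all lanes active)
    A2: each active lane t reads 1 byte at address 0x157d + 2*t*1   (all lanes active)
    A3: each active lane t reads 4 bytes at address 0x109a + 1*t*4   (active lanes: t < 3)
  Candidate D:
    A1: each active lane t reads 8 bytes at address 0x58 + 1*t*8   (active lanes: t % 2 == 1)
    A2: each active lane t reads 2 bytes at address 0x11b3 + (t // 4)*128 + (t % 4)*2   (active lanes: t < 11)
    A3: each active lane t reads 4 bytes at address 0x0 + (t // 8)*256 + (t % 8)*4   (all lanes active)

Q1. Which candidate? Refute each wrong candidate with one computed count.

B: A1 gives 2 transactions, not 3
C: A1 gives 2 transactions, not 3
D: A1 gives 2 transactions, not 3
A: all counts match (3,4,2)

Answer: A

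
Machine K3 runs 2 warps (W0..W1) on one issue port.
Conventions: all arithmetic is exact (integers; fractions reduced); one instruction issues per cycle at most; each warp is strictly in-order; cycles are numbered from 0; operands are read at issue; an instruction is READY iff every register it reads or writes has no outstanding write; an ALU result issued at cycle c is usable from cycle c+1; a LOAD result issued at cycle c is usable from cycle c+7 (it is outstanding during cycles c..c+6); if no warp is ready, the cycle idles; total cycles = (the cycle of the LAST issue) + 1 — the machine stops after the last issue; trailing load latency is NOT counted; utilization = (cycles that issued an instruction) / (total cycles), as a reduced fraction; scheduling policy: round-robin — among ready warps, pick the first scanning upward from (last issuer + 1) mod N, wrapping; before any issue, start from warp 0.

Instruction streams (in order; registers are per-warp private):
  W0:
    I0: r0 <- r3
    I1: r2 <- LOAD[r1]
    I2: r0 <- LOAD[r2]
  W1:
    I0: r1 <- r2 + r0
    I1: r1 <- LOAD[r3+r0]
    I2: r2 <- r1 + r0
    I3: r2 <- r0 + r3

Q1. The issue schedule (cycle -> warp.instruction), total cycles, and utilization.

cycle 0: W0.I0
cycle 1: W1.I0
cycle 2: W0.I1
cycle 3: W1.I1
cycle 4: idle
cycle 5: idle
cycle 6: idle
cycle 7: idle
cycle 8: idle
cycle 9: W0.I2
cycle 10: W1.I2
cycle 11: W1.I3

Answer: 12 cycles, utilization 7/12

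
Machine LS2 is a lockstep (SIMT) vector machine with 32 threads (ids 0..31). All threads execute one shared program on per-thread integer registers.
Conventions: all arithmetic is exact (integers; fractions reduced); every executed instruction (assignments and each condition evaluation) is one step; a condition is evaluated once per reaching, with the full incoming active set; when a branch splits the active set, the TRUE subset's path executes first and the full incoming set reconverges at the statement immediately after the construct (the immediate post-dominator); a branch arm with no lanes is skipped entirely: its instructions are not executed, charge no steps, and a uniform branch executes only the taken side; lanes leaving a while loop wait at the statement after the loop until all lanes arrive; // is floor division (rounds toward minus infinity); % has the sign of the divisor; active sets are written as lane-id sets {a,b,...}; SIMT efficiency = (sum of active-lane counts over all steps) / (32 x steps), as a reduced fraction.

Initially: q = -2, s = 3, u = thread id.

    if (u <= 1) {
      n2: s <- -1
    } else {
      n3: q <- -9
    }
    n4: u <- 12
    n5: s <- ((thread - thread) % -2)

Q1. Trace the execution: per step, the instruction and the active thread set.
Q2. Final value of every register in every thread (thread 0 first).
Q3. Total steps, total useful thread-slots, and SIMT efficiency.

step 0: eval (u <= 1)                {0,1,2,3,4,5,6,7,8,9,10,11,12,13,14,15,16,17,18,19,20,21,22,23,24,25,26,27,28,29,30,31}
step 1: s <- -1                      {0,1}
step 2: q <- -9                      {2,3,4,5,6,7,8,9,10,11,12,13,14,15,16,17,18,19,20,21,22,23,24,25,26,27,28,29,30,31}
step 3: u <- 12                      {0,1,2,3,4,5,6,7,8,9,10,11,12,13,14,15,16,17,18,19,20,21,22,23,24,25,26,27,28,29,30,31}
step 4: s <- ((thread - thread) % -2) {0,1,2,3,4,5,6,7,8,9,10,11,12,13,14,15,16,17,18,19,20,21,22,23,24,25,26,27,28,29,30,31}

Answer: 5 steps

q: -2,-2,-9,-9,-9,-9,-9,-9,-9,-9,-9,-9,-9,-9,-9,-9,-9,-9,-9,-9,-9,-9,-9,-9,-9,-9,-9,-9,-9,-9,-9,-9
s: 0,0,0,0,0,0,0,0,0,0,0,0,0,0,0,0,0,0,0,0,0,0,0,0,0,0,0,0,0,0,0,0
u: 12,12,12,12,12,12,12,12,12,12,12,12,12,12,12,12,12,12,12,12,12,12,12,12,12,12,12,12,12,12,12,12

steps = 5; useful = 128; efficiency = 128/160 = 4/5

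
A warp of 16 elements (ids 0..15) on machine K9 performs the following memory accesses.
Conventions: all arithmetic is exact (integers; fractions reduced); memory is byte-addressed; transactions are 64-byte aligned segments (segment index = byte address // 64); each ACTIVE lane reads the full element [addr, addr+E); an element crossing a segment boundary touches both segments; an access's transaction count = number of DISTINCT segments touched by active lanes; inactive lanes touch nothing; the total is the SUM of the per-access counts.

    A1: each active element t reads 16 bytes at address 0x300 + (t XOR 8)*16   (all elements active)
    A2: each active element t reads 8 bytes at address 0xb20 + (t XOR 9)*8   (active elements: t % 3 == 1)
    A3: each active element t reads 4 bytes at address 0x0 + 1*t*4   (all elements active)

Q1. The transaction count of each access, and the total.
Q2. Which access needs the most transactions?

A1: 4 transactions
A2: 3 transactions
A3: 1 transaction

Answer: 4,3,1; total 8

Answer: A1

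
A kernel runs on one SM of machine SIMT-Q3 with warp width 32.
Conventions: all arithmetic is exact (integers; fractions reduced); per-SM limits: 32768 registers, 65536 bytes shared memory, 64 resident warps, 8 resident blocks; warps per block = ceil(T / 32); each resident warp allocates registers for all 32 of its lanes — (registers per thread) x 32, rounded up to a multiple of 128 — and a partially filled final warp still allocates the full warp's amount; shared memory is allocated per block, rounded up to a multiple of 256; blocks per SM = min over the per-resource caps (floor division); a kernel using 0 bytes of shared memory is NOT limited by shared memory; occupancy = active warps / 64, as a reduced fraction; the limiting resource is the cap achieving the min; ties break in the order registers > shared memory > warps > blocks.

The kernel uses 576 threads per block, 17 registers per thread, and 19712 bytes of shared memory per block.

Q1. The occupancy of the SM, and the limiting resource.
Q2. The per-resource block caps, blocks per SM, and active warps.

Answer: occupancy 9/16, limited by registers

registers: 2 blocks
shared memory: 3 blocks
warps: 3 blocks
blocks: 8 blocks

Answer: 2 blocks, 36 active warps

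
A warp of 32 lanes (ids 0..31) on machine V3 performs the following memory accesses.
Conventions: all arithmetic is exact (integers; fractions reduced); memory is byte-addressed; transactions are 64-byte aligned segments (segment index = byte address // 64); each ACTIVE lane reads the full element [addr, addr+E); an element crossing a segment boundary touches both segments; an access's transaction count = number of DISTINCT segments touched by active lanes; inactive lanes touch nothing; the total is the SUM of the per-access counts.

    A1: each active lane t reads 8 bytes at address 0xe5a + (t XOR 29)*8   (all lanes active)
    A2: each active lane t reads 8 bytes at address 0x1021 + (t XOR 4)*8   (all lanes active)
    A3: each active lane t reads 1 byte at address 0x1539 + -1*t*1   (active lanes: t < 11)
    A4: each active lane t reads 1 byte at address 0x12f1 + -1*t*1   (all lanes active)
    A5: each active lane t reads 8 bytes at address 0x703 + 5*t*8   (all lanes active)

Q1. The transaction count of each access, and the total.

A1: 5 transactions
A2: 5 transactions
A3: 1 transaction
A4: 1 transaction
A5: 20 transactions

Answer: 5,5,1,1,20; total 32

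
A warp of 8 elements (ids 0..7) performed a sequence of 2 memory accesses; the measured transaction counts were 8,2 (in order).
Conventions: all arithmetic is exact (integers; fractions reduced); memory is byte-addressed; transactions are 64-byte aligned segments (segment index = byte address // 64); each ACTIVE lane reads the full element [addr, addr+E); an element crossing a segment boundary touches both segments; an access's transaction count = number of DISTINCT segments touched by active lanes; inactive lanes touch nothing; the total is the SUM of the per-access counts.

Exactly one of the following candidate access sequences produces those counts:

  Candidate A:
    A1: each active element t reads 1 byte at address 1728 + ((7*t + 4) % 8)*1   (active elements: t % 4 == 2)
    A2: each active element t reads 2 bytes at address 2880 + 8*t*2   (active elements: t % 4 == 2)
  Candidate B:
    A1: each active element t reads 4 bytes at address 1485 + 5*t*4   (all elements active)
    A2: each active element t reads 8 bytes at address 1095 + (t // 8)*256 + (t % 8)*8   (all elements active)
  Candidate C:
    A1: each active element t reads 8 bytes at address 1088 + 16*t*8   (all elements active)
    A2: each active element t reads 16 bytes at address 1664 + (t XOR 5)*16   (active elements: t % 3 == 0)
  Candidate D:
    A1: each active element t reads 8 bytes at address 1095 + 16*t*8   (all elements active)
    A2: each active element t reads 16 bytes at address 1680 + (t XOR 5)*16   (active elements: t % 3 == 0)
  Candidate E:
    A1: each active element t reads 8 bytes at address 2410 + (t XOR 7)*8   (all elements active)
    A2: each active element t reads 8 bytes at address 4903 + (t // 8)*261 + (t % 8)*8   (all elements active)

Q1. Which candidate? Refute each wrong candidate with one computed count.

A: A1 gives 1 transaction, not 8
B: A1 gives 3 transactions, not 8
D: A2 gives 1 transaction, not 2
E: A1 gives 2 transactions, not 8
C: all counts match (8,2)

Answer: C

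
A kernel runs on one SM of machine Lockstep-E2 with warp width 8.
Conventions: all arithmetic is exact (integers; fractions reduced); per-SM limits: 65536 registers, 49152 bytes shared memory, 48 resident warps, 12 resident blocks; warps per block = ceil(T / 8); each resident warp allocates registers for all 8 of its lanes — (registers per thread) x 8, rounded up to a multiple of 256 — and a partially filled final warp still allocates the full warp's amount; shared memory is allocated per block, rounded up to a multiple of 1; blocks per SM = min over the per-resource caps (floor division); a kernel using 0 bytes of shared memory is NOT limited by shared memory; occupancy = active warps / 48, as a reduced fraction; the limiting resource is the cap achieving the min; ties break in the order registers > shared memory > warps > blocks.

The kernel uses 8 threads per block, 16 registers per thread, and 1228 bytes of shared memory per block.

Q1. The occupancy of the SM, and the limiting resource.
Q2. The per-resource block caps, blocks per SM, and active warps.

Answer: occupancy 1/4, limited by blocks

registers: 256 blocks
shared memory: 40 blocks
warps: 48 blocks
blocks: 12 blocks

Answer: 12 blocks, 12 active warps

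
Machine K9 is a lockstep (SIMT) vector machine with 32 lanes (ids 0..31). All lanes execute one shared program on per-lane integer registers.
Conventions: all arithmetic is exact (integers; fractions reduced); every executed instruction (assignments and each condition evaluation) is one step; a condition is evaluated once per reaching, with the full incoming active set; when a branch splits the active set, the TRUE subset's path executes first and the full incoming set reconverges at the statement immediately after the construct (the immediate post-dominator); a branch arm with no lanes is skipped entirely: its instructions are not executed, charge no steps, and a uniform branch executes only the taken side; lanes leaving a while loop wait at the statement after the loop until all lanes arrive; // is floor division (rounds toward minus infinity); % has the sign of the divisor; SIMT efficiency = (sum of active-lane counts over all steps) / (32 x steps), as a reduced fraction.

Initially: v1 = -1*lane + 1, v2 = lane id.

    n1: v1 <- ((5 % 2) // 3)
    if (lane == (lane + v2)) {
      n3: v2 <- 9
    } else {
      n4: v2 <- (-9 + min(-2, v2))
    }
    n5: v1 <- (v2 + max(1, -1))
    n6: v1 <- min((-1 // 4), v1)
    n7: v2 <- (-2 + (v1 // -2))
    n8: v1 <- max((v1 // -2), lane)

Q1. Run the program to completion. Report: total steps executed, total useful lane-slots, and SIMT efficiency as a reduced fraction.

Answer: 8 steps, 224 useful, 7/8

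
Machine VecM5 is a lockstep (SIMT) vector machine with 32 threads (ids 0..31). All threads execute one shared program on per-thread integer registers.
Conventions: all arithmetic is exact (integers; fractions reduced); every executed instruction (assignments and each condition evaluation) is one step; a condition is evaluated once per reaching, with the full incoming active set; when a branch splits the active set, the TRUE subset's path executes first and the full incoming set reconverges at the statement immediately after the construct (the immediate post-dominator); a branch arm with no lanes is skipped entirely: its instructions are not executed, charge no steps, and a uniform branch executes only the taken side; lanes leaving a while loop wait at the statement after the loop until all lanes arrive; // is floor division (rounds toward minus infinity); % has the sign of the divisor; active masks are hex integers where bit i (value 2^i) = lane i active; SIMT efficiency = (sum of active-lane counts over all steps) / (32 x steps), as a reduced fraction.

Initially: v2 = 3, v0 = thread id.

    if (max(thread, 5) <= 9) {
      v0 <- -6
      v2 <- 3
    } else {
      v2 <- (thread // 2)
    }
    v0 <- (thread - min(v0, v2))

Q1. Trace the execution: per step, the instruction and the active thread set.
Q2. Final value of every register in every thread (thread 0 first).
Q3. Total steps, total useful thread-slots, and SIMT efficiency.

step 0: eval (max(thread, 5) <= 9)   0xffffffff
step 1: v0 <- -6                     0x000003ff
step 2: v2 <- 3                      0x000003ff
step 3: v2 <- (thread // 2)          0xfffffc00
step 4: v0 <- (thread - min(v0, v2)) 0xffffffff

Answer: 5 steps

v2: 3,3,3,3,3,3,3,3,3,3,5,5,6,6,7,7,8,8,9,9,10,10,11,11,12,12,13,13,14,14,15,15
v0: 6,7,8,9,10,11,12,13,14,15,5,6,6,7,7,8,8,9,9,10,10,11,11,12,12,13,13,14,14,15,15,16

steps = 5; useful = 106; efficiency = 106/160 = 53/80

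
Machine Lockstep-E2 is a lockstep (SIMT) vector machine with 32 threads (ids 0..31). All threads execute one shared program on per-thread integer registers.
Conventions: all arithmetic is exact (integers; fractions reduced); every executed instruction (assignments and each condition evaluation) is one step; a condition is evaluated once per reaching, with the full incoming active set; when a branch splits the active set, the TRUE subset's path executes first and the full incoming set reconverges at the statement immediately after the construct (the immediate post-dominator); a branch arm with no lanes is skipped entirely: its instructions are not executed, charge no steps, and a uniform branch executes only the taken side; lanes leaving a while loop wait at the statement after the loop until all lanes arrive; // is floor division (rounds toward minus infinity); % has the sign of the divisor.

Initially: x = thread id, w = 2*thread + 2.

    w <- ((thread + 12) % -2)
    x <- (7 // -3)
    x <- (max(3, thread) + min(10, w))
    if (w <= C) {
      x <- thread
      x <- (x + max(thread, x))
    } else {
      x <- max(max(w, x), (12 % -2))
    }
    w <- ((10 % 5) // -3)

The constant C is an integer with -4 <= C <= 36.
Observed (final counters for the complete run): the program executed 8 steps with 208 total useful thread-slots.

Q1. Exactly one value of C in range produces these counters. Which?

Answer: C = -1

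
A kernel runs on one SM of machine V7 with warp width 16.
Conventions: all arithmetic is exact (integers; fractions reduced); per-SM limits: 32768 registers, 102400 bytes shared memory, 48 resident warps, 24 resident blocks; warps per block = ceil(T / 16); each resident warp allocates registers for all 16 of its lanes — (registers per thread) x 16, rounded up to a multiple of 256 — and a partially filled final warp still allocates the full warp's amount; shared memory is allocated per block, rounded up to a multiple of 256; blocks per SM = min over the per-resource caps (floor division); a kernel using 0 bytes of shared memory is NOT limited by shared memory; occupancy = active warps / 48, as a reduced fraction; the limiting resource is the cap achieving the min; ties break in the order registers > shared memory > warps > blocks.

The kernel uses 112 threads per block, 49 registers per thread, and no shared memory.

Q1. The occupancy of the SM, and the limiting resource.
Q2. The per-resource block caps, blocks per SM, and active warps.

Answer: occupancy 7/12, limited by registers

registers: 4 blocks
shared memory: no limit (kernel uses none)
warps: 6 blocks
blocks: 24 blocks

Answer: 4 blocks, 28 active warps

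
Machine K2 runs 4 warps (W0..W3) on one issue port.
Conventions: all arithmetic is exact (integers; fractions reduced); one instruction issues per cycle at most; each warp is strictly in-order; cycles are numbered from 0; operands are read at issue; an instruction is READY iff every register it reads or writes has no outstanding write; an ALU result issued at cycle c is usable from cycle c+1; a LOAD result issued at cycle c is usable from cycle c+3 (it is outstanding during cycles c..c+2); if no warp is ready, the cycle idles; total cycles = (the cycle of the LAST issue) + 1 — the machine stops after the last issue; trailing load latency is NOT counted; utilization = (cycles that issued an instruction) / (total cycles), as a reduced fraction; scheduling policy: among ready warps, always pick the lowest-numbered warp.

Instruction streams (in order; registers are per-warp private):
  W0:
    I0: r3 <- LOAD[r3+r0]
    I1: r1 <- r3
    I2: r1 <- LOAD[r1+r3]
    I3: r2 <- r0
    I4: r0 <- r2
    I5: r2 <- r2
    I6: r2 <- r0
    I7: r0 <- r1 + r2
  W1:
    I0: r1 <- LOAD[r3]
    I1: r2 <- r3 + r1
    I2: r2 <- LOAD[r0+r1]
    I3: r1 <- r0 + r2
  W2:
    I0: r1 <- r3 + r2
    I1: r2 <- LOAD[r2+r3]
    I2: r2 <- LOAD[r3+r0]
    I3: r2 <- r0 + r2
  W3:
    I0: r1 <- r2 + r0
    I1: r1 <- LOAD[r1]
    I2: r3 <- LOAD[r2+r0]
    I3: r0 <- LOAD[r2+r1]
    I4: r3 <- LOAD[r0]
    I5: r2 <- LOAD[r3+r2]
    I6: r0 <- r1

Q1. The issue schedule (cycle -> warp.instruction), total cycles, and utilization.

cycle 0: W0.I0
cycle 1: W1.I0
cycle 2: W2.I0
cycle 3: W0.I1
cycle 4: W0.I2
cycle 5: W0.I3
cycle 6: W0.I4
cycle 7: W0.I5
cycle 8: W0.I6
cycle 9: W0.I7
cycle 10: W1.I1
cycle 11: W1.I2
cycle 12: W2.I1
cycle 13: W3.I0
cycle 14: W1.I3
cycle 15: W2.I2
cycle 16: W3.I1
cycle 17: W3.I2
cycle 18: W2.I3
cycle 19: W3.I3
cycle 20: idle
cycle 21: idle
cycle 22: W3.I4
cycle 23: idle
cycle 24: idle
cycle 25: W3.I5
cycle 26: W3.I6

Answer: 27 cycles, utilization 23/27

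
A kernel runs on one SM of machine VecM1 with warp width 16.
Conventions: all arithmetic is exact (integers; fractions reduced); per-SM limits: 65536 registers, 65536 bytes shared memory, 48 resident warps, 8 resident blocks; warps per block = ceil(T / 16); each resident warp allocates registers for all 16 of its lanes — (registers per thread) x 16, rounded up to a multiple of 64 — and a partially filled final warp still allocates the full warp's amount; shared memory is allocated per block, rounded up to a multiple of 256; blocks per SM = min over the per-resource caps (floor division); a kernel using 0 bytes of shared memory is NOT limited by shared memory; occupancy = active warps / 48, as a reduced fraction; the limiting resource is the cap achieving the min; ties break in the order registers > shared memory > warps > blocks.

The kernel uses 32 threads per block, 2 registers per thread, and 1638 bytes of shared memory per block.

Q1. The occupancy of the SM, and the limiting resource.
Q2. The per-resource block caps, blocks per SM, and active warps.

Answer: occupancy 1/3, limited by blocks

registers: 512 blocks
shared memory: 36 blocks
warps: 24 blocks
blocks: 8 blocks

Answer: 8 blocks, 16 active warps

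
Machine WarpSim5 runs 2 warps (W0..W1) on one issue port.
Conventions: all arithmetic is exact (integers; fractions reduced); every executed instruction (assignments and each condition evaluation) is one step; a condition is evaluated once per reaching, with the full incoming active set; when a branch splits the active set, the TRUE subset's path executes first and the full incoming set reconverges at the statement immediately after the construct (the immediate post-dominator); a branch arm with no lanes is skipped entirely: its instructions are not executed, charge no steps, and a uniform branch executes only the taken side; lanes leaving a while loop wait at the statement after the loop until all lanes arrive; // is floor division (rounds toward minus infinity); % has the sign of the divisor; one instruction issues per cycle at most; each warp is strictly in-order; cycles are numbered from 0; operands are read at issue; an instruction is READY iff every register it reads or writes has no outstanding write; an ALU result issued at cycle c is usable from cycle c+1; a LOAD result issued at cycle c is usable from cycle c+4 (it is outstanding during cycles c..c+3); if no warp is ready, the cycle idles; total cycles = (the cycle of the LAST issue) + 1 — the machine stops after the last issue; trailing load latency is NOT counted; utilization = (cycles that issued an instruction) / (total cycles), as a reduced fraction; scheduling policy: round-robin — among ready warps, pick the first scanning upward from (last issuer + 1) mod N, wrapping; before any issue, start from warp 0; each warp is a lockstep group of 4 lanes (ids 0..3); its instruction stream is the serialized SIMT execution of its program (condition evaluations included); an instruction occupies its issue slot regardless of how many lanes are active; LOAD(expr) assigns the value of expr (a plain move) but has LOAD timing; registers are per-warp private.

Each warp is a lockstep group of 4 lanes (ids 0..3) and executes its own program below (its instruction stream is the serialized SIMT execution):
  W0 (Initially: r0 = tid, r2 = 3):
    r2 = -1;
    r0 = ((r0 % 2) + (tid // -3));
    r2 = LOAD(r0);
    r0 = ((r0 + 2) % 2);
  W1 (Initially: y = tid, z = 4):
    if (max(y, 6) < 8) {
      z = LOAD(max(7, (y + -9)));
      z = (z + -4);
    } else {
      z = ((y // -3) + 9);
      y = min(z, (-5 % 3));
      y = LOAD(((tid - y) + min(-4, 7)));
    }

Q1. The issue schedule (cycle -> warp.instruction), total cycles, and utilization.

cycle 0: W0.I0
cycle 1: W1.I0
cycle 2: W0.I1
cycle 3: W1.I1
cycle 4: W0.I2
cycle 5: W0.I3
cycle 6: idle
cycle 7: W1.I2

Answer: 8 cycles, utilization 7/8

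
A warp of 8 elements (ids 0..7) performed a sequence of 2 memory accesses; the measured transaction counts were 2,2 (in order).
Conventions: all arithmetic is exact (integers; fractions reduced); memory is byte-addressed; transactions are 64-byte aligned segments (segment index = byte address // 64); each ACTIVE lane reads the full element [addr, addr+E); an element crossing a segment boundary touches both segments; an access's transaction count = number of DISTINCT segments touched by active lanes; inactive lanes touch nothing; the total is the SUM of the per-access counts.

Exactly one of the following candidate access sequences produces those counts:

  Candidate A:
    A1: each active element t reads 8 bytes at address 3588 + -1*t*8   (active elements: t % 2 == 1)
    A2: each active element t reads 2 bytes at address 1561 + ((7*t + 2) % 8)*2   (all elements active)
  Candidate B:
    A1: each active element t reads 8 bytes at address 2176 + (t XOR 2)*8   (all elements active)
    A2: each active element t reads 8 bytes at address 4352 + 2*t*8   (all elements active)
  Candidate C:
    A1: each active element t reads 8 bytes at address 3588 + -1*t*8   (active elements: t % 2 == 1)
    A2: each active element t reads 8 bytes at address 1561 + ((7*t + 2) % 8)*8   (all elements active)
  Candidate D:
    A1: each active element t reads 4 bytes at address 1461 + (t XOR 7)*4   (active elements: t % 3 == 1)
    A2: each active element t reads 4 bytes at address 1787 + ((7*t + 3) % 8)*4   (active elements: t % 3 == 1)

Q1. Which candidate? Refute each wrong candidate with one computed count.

A: A2 gives 1 transaction, not 2
B: A1 gives 1 transaction, not 2
D: A2 gives 1 transaction, not 2
C: all counts match (2,2)

Answer: C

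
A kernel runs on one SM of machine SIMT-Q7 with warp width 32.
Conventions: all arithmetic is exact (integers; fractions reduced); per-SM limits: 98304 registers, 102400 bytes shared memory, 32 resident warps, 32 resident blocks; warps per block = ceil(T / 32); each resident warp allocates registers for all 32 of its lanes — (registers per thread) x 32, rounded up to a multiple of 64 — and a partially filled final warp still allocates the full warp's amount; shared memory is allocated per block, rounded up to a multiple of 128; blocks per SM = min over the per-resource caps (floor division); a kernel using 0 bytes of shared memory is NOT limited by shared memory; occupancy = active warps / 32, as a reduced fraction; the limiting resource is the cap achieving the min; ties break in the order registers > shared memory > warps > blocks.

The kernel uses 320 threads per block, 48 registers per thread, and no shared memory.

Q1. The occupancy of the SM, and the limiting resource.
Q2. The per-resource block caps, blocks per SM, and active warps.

Answer: occupancy 15/16, limited by warps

registers: 6 blocks
shared memory: no limit (kernel uses none)
warps: 3 blocks
blocks: 32 blocks

Answer: 3 blocks, 30 active warps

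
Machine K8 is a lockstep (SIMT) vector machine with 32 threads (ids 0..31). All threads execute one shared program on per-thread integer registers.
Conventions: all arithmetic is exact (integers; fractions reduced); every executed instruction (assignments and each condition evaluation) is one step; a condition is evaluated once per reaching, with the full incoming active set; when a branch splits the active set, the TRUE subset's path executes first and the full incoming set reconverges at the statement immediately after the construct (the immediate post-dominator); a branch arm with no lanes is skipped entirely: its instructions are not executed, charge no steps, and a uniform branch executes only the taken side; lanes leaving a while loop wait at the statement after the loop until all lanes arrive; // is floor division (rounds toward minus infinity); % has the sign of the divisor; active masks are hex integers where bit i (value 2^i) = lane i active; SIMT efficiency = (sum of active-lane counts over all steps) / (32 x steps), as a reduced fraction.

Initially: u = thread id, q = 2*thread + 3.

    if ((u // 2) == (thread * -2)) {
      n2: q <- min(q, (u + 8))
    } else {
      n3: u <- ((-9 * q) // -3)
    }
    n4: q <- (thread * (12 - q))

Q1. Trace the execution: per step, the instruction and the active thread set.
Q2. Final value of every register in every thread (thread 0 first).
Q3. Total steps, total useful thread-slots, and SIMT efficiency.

step 0: eval ((u // 2) == (thread * -2)) 0xffffffff
step 1: q <- min(q, (u + 8))         0x00000001
step 2: u <- ((-9 * q) // -3)        0xfffffffe
step 3: q <- (thread * (12 - q))     0xffffffff

Answer: 4 steps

u: 0,15,21,27,33,39,45,51,57,63,69,75,81,87,93,99,105,111,117,123,129,135,141,147,153,159,165,171,177,183,189,195
q: 0,7,10,9,4,-5,-18,-35,-56,-81,-110,-143,-180,-221,-266,-315,-368,-425,-486,-551,-620,-693,-770,-851,-936,-1025,-1118,-1215,-1316,-1421,-1530,-1643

steps = 4; useful = 96; efficiency = 96/128 = 3/4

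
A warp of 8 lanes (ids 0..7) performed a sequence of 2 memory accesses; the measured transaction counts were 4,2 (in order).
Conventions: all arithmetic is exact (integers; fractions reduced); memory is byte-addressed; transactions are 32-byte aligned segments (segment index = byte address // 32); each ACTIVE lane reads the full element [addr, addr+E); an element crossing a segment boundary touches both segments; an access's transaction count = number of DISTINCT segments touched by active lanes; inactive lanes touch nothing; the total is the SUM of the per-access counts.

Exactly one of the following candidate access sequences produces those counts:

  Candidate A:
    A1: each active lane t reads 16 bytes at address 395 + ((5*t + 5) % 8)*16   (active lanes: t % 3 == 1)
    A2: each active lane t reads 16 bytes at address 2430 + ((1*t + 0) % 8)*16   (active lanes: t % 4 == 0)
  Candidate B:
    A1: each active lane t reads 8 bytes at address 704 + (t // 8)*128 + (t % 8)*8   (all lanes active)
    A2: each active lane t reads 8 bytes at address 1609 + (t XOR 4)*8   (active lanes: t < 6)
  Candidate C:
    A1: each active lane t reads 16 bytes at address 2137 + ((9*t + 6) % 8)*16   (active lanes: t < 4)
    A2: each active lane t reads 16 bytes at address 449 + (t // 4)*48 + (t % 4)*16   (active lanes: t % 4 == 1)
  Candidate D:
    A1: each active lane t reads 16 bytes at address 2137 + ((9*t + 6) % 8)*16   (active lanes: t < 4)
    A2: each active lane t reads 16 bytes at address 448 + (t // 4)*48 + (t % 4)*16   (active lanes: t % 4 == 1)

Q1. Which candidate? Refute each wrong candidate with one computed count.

A: A1 gives 2 transactions, not 4
B: A1 gives 2 transactions, not 4
C: A2 gives 3 transactions, not 2
D: all counts match (4,2)

Answer: D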